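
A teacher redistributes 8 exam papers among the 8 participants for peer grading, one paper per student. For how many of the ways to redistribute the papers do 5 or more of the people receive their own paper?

141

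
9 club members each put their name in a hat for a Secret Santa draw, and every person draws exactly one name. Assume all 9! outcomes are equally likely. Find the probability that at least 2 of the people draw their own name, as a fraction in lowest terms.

Favorable outcomes: Σ_{i≥2} C(9,i)·!(9-i) = 36·1854 + 84·265 + 126·44 + 126·9 + 84·2 + 36·1 + 9·0 + 1·1 = 95887.
Total outcomes: 9! = 362880.
Probability = 95887/362880 = 95887/362880.

95887/362880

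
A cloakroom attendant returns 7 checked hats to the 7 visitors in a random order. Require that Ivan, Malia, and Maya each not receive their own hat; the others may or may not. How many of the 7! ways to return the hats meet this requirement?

Inclusion-exclusion on the 3 forbidden self-matches:
Σ_{j=0}^{3} (-1)^j C(3,j)(7-j)!
= C(3,0)·7! - C(3,1)·6! + C(3,2)·5! - C(3,3)·4!
= 5040 - 2160 + 360 - 24
= 3216

3216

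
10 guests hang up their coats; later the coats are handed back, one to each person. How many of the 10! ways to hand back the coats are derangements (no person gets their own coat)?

The number of derangements of 10 is !10 = Σ_{k=0}^{10} (-1)^k·10!/k!
= 10! - 10!/1! + 10!/2! - 10!/3! + 10!/4! - 10!/5! + 10!/6! - 10!/7! + 10!/8! - 10!/9! + 10!/10!
= 3628800 - 3628800 + 1814400 - 604800 + 151200 - 30240 + 5040 - 720 + 90 - 10 + 1
= 1334961

1334961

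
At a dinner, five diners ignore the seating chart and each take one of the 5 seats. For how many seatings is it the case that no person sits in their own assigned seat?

Use !n = (n-1)(!(n-1) + !(n-2)).
!5 = 4·(9 + 2) = 4·11 = 44

44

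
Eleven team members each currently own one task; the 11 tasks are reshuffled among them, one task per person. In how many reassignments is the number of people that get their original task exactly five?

Pick the 5 fixed positions: C(11,5) = 462 ways.
The remaining 6 must be deranged: !6 = 265.
Total: 462 × 265 = 122430.

122430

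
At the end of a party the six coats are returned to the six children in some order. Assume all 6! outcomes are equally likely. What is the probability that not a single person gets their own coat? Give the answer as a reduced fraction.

53/144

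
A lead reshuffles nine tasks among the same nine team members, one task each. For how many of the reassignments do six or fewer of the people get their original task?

362843

Sum C(9,i)·!(9-i) for i = 0..6:
  i=0: C(9,0)·!9 = 1·133496 = 133496
  i=1: C(9,1)·!8 = 9·14833 = 133497
  i=2: C(9,2)·!7 = 36·1854 = 66744
  i=3: C(9,3)·!6 = 84·265 = 22260
  i=4: C(9,4)·!5 = 126·44 = 5544
  i=5: C(9,5)·!4 = 126·9 = 1134
  i=6: C(9,6)·!3 = 84·2 = 168
Total = 362843.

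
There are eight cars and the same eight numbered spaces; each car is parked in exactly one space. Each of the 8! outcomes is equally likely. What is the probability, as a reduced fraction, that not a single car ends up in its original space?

2119/5760

Favorable outcomes: !8 = 14833.
Total outcomes: 8! = 40320.
Probability = 14833/40320 = 2119/5760.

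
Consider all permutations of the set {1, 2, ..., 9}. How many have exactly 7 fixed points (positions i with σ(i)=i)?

36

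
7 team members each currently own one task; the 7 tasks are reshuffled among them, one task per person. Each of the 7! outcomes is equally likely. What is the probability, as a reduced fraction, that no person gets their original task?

103/280

Favorable outcomes: !7 = 1854.
Total outcomes: 7! = 5040.
Probability = 1854/5040 = 103/280.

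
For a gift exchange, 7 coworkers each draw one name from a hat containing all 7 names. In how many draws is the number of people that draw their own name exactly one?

1855

Pick the single fixed position: C(7,1) = 7 ways.
The other 6 form a derangement: !6 = 265.
Total: 7 × 265 = 1855.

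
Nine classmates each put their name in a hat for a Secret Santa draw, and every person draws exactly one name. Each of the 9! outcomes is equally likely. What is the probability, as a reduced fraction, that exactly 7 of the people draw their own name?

Favorable outcomes: C(9,7)·!2 = 36·1 = 36.
Total outcomes: 9! = 362880.
Probability = 36/362880 = 1/10080.

1/10080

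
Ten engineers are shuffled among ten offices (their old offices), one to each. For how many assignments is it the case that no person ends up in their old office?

The subfactorial !10 = [10!/e] (nearest integer).
10! = 3628800, and 3628800/e ≈ 1334960.92, so !10 = 1334961.

1334961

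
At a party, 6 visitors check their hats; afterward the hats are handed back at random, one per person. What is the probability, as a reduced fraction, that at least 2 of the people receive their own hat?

191/720

Favorable outcomes: Σ_{i≥2} C(6,i)·!(6-i) = 15·9 + 20·2 + 15·1 + 6·0 + 1·1 = 191.
Total outcomes: 6! = 720.
Probability = 191/720 = 191/720.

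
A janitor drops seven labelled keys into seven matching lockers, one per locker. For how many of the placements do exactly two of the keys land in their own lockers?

Choose which 2 of the 7 are fixed: C(7,2) = 21.
The other 5 form a derangement: !5 = 44.
Total: 21 × 44 = 924.

924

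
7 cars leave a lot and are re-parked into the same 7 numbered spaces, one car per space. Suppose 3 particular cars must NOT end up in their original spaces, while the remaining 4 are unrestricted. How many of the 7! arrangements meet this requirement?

3216

Let A_j be the event that the j-th constrained one is fixed. By inclusion-exclusion over the 3 events:
Σ_{j=0}^{3} (-1)^j C(3,j)(7-j)!
= C(3,0)·7! - C(3,1)·6! + C(3,2)·5! - C(3,3)·4!
= 5040 - 2160 + 360 - 24
= 3216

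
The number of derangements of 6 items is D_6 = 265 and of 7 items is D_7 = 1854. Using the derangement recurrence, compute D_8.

D_8 = (8-1)·(D_7 + D_6) = 7·(1854 + 265) = 7·2119 = 14833.

14833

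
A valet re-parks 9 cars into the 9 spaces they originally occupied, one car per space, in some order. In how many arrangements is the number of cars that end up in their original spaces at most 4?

Sum C(9,i)·!(9-i) for i = 0..4:
  i=0: C(9,0)·!9 = 1·133496 = 133496
  i=1: C(9,1)·!8 = 9·14833 = 133497
  i=2: C(9,2)·!7 = 36·1854 = 66744
  i=3: C(9,3)·!6 = 84·265 = 22260
  i=4: C(9,4)·!5 = 126·44 = 5544
Total = 361541.

361541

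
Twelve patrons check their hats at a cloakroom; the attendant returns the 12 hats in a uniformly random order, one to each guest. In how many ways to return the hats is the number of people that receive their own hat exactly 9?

440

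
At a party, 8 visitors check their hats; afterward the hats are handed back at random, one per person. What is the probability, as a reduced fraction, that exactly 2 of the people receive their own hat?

53/288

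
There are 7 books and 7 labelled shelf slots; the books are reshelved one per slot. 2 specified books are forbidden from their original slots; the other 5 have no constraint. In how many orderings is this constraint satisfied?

3720

Let A_j be the event that the j-th constrained one is fixed. By inclusion-exclusion over the 2 events:
Σ_{j=0}^{2} (-1)^j C(2,j)(7-j)!
= C(2,0)·7! - C(2,1)·6! + C(2,2)·5!
= 5040 - 1440 + 120
= 3720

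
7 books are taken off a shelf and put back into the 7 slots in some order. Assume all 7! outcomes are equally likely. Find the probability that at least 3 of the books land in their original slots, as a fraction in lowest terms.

407/5040

Favorable outcomes: Σ_{i≥3} C(7,i)·!(7-i) = 35·9 + 35·2 + 21·1 + 7·0 + 1·1 = 407.
Total outcomes: 7! = 5040.
Probability = 407/5040 = 407/5040.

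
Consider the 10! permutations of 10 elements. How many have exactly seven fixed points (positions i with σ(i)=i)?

240

Pick the 7 fixed positions: C(10,7) = 120 ways.
The other 3 form a derangement: !3 = 2.
Total: 120 × 2 = 240.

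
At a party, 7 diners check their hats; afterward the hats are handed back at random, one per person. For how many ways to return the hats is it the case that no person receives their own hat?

!7 is the nearest integer to 7!/e.
7! = 5040, and 5040/e ≈ 1854.11, so !7 = 1854.

1854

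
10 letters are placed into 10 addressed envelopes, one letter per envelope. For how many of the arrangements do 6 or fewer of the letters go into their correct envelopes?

3628514

# with exactly i fixed is C(10,i)·!(10-i); sum over i=0..6:
  i=0: C(10,0)·!10 = 1·1334961 = 1334961
  i=1: C(10,1)·!9 = 10·133496 = 1334960
  i=2: C(10,2)·!8 = 45·14833 = 667485
  i=3: C(10,3)·!7 = 120·1854 = 222480
  i=4: C(10,4)·!6 = 210·265 = 55650
  i=5: C(10,5)·!5 = 252·44 = 11088
  i=6: C(10,6)·!4 = 210·9 = 1890
Total = 3628514.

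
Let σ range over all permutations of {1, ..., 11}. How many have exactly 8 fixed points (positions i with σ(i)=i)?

330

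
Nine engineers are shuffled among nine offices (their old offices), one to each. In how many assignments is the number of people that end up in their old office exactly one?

133497

Pick the single fixed position: C(9,1) = 9 ways.
The remaining 8 must be deranged: !8 = 14833.
Total: 9 × 14833 = 133497.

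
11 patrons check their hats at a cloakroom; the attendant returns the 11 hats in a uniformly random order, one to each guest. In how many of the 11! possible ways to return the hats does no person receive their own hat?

14684570

By inclusion-exclusion, !11 = Σ (-1)^k · 11!/k! for k=0..11
= 11! - 11!/1! + 11!/2! - 11!/3! + 11!/4! - 11!/5! + 11!/6! - 11!/7! + 11!/8! - 11!/9! + 11!/10! - 11!/11!
= 39916800 - 39916800 + 19958400 - 6652800 + 1663200 - 332640 + 55440 - 7920 + 990 - 110 + 11 - 1
= 14684570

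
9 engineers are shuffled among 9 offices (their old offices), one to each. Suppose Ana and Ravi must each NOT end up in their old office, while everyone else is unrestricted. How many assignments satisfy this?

287280

Let A_j be the event that the j-th constrained one is fixed. By inclusion-exclusion over the 2 events:
Σ_{j=0}^{2} (-1)^j C(2,j)(9-j)!
= C(2,0)·9! - C(2,1)·8! + C(2,2)·7!
= 362880 - 80640 + 5040
= 287280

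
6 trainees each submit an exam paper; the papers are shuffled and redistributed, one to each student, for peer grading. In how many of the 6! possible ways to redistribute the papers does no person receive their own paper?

!6 = 6! · Σ_{k=0}^{6} (-1)^k/k!
= 6! - 6!/1! + 6!/2! - 6!/3! + 6!/4! - 6!/5! + 6!/6!
= 720 - 720 + 360 - 120 + 30 - 6 + 1
= 265

265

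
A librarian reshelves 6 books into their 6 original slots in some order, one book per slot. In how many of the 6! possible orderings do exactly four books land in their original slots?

15

Choose which 4 of the 6 are fixed: C(6,4) = 15.
The other 2 form a derangement: !2 = 1.
Total: 15 × 1 = 15.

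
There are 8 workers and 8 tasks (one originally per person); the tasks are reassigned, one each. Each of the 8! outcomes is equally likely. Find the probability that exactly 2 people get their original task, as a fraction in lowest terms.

53/288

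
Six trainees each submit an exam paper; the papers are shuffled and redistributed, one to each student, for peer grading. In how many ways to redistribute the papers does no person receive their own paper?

265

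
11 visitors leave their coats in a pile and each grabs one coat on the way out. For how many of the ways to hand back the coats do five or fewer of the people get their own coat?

39893116

Sum C(11,i)·!(11-i) for i = 0..5:
  i=0: C(11,0)·!11 = 1·14684570 = 14684570
  i=1: C(11,1)·!10 = 11·1334961 = 14684571
  i=2: C(11,2)·!9 = 55·133496 = 7342280
  i=3: C(11,3)·!8 = 165·14833 = 2447445
  i=4: C(11,4)·!7 = 330·1854 = 611820
  i=5: C(11,5)·!6 = 462·265 = 122430
Total = 39893116.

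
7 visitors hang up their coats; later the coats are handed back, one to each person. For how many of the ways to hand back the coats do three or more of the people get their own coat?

407

# with exactly i fixed is C(7,i)·!(7-i); sum over i=3..7:
  i=3: C(7,3)·!4 = 35·9 = 315
  i=4: C(7,4)·!3 = 35·2 = 70
  i=5: C(7,5)·!2 = 21·1 = 21
  i=6: C(7,6)·!1 = 7·0 = 0
  i=7: C(7,7)·!0 = 1·1 = 1
Total = 407.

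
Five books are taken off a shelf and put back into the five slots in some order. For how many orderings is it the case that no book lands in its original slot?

44

Recurrence: !5 = 4·(!4 + !3).
!5 = 4·(9 + 2) = 4·11 = 44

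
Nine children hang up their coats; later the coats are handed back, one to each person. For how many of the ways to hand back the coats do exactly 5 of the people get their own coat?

1134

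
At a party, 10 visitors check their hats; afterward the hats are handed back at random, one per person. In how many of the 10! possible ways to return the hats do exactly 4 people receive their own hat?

55650

Choose which 4 of the 10 are fixed: C(10,4) = 210.
The other 6 form a derangement: !6 = 265.
Total: 210 × 265 = 55650.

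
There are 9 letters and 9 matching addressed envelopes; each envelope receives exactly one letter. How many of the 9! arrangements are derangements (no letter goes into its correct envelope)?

133496

!9 is the nearest integer to 9!/e.
9! = 362880, and 362880/e ≈ 133496.09, so !9 = 133496.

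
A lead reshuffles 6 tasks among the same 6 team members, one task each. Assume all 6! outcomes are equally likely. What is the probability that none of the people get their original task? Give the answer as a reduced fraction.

Favorable outcomes: !6 = 265.
Total outcomes: 6! = 720.
Probability = 265/720 = 53/144.

53/144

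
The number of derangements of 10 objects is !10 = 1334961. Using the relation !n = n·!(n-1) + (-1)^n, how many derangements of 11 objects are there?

14684570

!11 = 11·1334961 - 1 = 14684570.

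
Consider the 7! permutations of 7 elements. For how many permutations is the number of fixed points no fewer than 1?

Sum C(7,i)·!(7-i) for i = 1..7:
  i=1: C(7,1)·!6 = 7·265 = 1855
  i=2: C(7,2)·!5 = 21·44 = 924
  i=3: C(7,3)·!4 = 35·9 = 315
  i=4: C(7,4)·!3 = 35·2 = 70
  i=5: C(7,5)·!2 = 21·1 = 21
  i=6: C(7,6)·!1 = 7·0 = 0
  i=7: C(7,7)·!0 = 1·1 = 1
Total = 3186.

3186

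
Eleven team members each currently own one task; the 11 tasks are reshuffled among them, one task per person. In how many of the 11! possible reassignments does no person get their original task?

14684570

Use !n = (n-1)(!(n-1) + !(n-2)).
!11 = 10·(1334961 + 133496) = 10·1468457 = 14684570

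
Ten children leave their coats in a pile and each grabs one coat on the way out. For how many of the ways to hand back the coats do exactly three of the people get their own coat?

Pick the 3 fixed positions: C(10,3) = 120 ways.
The other 7 form a derangement: !7 = 1854.
Total: 120 × 1854 = 222480.

222480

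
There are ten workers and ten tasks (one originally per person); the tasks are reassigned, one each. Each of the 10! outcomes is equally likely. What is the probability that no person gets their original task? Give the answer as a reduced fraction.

16481/44800

Favorable outcomes: !10 = 1334961.
Total outcomes: 10! = 3628800.
Probability = 1334961/3628800 = 16481/44800.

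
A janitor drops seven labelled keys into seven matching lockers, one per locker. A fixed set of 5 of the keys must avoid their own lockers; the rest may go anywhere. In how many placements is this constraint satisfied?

Let A_j be the event that the j-th constrained one is fixed. By inclusion-exclusion over the 5 events:
Σ_{j=0}^{5} (-1)^j C(5,j)(7-j)!
= C(5,0)·7! - C(5,1)·6! + C(5,2)·5! - C(5,3)·4! + C(5,4)·3! - C(5,5)·2!
= 5040 - 3600 + 1200 - 240 + 30 - 2
= 2428

2428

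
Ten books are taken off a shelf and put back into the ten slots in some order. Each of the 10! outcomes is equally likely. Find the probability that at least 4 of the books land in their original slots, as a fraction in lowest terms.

34457/1814400

Favorable outcomes: Σ_{i≥4} C(10,i)·!(10-i) = 210·265 + 252·44 + 210·9 + 120·2 + 45·1 + 10·0 + 1·1 = 68914.
Total outcomes: 10! = 3628800.
Probability = 68914/3628800 = 34457/1814400.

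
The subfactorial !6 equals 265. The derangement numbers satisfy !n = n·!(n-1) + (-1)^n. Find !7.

!7 = 7·265 - 1 = 1854.

1854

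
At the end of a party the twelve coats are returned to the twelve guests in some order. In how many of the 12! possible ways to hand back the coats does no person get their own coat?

176214841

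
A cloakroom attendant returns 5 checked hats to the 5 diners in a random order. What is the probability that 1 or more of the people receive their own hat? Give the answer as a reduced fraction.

19/30

Favorable outcomes: Σ_{i≥1} C(5,i)·!(5-i) = 5·9 + 10·2 + 10·1 + 5·0 + 1·1 = 76.
Total outcomes: 5! = 120.
Probability = 76/120 = 19/30.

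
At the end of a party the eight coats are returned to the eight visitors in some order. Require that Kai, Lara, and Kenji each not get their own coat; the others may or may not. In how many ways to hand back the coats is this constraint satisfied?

27240

Let A_j be the event that the j-th constrained one is fixed. By inclusion-exclusion over the 3 events:
Σ_{j=0}^{3} (-1)^j C(3,j)(8-j)!
= C(3,0)·8! - C(3,1)·7! + C(3,2)·6! - C(3,3)·5!
= 40320 - 15120 + 2160 - 120
= 27240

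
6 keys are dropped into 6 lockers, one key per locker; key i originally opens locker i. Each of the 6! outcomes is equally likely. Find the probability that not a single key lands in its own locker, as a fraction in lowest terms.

53/144

Favorable outcomes: !6 = 265.
Total outcomes: 6! = 720.
Probability = 265/720 = 53/144.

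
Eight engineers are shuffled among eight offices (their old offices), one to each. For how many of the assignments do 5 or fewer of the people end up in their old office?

40291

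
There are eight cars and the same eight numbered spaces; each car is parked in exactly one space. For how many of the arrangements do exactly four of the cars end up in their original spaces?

Pick the 4 fixed positions: C(8,4) = 70 ways.
The remaining 4 must be deranged: !4 = 9.
Total: 70 × 9 = 630.

630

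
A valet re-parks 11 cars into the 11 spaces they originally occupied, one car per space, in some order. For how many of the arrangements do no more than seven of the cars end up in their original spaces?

# with exactly i fixed is C(11,i)·!(11-i); sum over i=0..7:
  i=0: C(11,0)·!11 = 1·14684570 = 14684570
  i=1: C(11,1)·!10 = 11·1334961 = 14684571
  i=2: C(11,2)·!9 = 55·133496 = 7342280
  i=3: C(11,3)·!8 = 165·14833 = 2447445
  i=4: C(11,4)·!7 = 330·1854 = 611820
  i=5: C(11,5)·!6 = 462·265 = 122430
  i=6: C(11,6)·!5 = 462·44 = 20328
  i=7: C(11,7)·!4 = 330·9 = 2970
Total = 39916414.

39916414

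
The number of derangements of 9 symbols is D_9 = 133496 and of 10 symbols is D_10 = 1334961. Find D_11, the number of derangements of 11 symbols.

14684570

D_11 = (11-1)·(D_10 + D_9) = 10·(1334961 + 133496) = 10·1468457 = 14684570.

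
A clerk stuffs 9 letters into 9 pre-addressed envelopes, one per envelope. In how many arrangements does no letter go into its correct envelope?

133496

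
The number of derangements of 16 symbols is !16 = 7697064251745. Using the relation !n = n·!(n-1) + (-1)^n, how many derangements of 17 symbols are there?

130850092279664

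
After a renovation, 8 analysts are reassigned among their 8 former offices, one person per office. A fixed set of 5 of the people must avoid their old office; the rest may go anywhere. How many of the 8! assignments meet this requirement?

21234

Inclusion-exclusion on the 5 forbidden self-matches:
Σ_{j=0}^{5} (-1)^j C(5,j)(8-j)!
= C(5,0)·8! - C(5,1)·7! + C(5,2)·6! - C(5,3)·5! + C(5,4)·4! - C(5,5)·3!
= 40320 - 25200 + 7200 - 1200 + 120 - 6
= 21234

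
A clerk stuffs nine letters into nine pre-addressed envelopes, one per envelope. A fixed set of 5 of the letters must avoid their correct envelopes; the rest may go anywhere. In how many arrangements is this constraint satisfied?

205056

Let A_j be the event that the j-th constrained one is fixed. By inclusion-exclusion over the 5 events:
Σ_{j=0}^{5} (-1)^j C(5,j)(9-j)!
= C(5,0)·9! - C(5,1)·8! + C(5,2)·7! - C(5,3)·6! + C(5,4)·5! - C(5,5)·4!
= 362880 - 201600 + 50400 - 7200 + 600 - 24
= 205056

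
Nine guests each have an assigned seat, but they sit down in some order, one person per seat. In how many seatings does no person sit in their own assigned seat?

Recurrence: !9 = 9·!8 + (-1)^9.
!9 = 9·14833 - 1 = 133496

133496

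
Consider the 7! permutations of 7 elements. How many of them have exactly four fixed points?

Choose which 4 of the 7 are fixed: C(7,4) = 35.
The other 3 form a derangement: !3 = 2.
Total: 35 × 2 = 70.

70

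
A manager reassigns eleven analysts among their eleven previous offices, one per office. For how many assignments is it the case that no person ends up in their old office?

Use !n = (n-1)(!(n-1) + !(n-2)).
!11 = 10·(1334961 + 133496) = 10·1468457 = 14684570

14684570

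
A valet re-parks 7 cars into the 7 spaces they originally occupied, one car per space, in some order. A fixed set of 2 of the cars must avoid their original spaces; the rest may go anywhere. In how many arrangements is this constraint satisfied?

3720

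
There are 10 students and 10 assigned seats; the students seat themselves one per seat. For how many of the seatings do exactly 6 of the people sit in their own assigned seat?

1890

Choose which 6 of the 10 are fixed: C(10,6) = 210.
The other 4 form a derangement: !4 = 9.
Total: 210 × 9 = 1890.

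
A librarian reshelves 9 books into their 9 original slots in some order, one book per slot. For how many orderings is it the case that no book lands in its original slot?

133496

!9 = 9! · Σ_{k=0}^{9} (-1)^k/k!
= 9! - 9!/1! + 9!/2! - 9!/3! + 9!/4! - 9!/5! + 9!/6! - 9!/7! + 9!/8! - 9!/9!
= 362880 - 362880 + 181440 - 60480 + 15120 - 3024 + 504 - 72 + 9 - 1
= 133496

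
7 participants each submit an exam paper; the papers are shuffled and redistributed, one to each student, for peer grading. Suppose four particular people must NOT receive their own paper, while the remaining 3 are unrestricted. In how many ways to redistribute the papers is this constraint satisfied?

Let A_j be the event that the j-th constrained one is fixed. By inclusion-exclusion over the 4 events:
Σ_{j=0}^{4} (-1)^j C(4,j)(7-j)!
= C(4,0)·7! - C(4,1)·6! + C(4,2)·5! - C(4,3)·4! + C(4,4)·3!
= 5040 - 2880 + 720 - 96 + 6
= 2790

2790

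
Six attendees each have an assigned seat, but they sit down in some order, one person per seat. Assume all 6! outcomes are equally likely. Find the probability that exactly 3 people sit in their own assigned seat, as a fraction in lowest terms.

1/18

Favorable outcomes: C(6,3)·!3 = 20·2 = 40.
Total outcomes: 6! = 720.
Probability = 40/720 = 1/18.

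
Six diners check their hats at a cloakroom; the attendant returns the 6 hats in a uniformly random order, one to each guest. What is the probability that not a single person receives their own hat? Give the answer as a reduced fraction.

53/144

Favorable outcomes: !6 = 265.
Total outcomes: 6! = 720.
Probability = 265/720 = 53/144.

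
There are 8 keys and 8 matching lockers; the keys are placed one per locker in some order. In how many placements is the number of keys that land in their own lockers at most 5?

40291

Sum C(8,i)·!(8-i) for i = 0..5:
  i=0: C(8,0)·!8 = 1·14833 = 14833
  i=1: C(8,1)·!7 = 8·1854 = 14832
  i=2: C(8,2)·!6 = 28·265 = 7420
  i=3: C(8,3)·!5 = 56·44 = 2464
  i=4: C(8,4)·!4 = 70·9 = 630
  i=5: C(8,5)·!3 = 56·2 = 112
Total = 40291.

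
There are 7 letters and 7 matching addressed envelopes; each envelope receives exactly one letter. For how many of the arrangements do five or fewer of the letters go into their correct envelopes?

Sum C(7,i)·!(7-i) for i = 0..5:
  i=0: C(7,0)·!7 = 1·1854 = 1854
  i=1: C(7,1)·!6 = 7·265 = 1855
  i=2: C(7,2)·!5 = 21·44 = 924
  i=3: C(7,3)·!4 = 35·9 = 315
  i=4: C(7,4)·!3 = 35·2 = 70
  i=5: C(7,5)·!2 = 21·1 = 21
Total = 5039.

5039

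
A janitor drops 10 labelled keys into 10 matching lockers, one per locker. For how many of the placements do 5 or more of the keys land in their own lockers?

# with exactly i fixed is C(10,i)·!(10-i); sum over i=5..10:
  i=5: C(10,5)·!5 = 252·44 = 11088
  i=6: C(10,6)·!4 = 210·9 = 1890
  i=7: C(10,7)·!3 = 120·2 = 240
  i=8: C(10,8)·!2 = 45·1 = 45
  i=9: C(10,9)·!1 = 10·0 = 0
  i=10: C(10,10)·!0 = 1·1 = 1
Total = 13264.

13264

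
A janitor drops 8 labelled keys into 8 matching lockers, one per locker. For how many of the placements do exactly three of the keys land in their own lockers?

2464

Pick the 3 fixed positions: C(8,3) = 56 ways.
The other 5 form a derangement: !5 = 44.
Total: 56 × 44 = 2464.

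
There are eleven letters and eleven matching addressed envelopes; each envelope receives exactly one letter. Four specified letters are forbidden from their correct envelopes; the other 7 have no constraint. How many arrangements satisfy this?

27422640

Inclusion-exclusion on the 4 forbidden self-matches:
Σ_{j=0}^{4} (-1)^j C(4,j)(11-j)!
= C(4,0)·11! - C(4,1)·10! + C(4,2)·9! - C(4,3)·8! + C(4,4)·7!
= 39916800 - 14515200 + 2177280 - 161280 + 5040
= 27422640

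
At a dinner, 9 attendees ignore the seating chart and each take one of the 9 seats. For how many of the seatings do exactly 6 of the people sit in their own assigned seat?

168

Pick the 6 fixed positions: C(9,6) = 84 ways.
The other 3 form a derangement: !3 = 2.
Total: 84 × 2 = 168.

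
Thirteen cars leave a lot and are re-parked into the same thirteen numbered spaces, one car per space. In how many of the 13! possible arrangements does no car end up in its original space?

2290792932

The subfactorial !13 = [13!/e] (nearest integer).
13! = 6227020800, and 6227020800/e ≈ 2290792932.07, so !13 = 2290792932.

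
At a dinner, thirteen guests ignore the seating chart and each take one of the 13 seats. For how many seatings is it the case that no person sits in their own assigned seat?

The number of derangements of 13 is !13 = Σ_{k=0}^{13} (-1)^k·13!/k!
= 13! - 13!/1! + 13!/2! - 13!/3! + 13!/4! - 13!/5! + 13!/6! - 13!/7! + 13!/8! - 13!/9! + 13!/10! - 13!/11! + 13!/12! - 13!/13!
= 6227020800 - 6227020800 + 3113510400 - 1037836800 + 259459200 - 51891840 + 8648640 - 1235520 + 154440 - 17160 + 1716 - 156 + 13 - 1
= 2290792932

2290792932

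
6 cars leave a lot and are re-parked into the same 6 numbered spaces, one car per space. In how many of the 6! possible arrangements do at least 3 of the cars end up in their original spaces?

56

Sum C(6,i)·!(6-i) for i = 3..6:
  i=3: C(6,3)·!3 = 20·2 = 40
  i=4: C(6,4)·!2 = 15·1 = 15
  i=5: C(6,5)·!1 = 6·0 = 0
  i=6: C(6,6)·!0 = 1·1 = 1
Total = 56.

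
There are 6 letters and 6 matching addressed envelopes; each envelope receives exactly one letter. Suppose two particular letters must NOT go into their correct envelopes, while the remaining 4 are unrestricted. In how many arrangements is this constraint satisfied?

504

Let A_j be the event that the j-th constrained one is fixed. By inclusion-exclusion over the 2 events:
Σ_{j=0}^{2} (-1)^j C(2,j)(6-j)!
= C(2,0)·6! - C(2,1)·5! + C(2,2)·4!
= 720 - 240 + 24
= 504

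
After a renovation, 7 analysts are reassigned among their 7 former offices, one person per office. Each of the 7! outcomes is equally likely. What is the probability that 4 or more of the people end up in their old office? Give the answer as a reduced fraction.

Favorable outcomes: Σ_{i≥4} C(7,i)·!(7-i) = 35·2 + 21·1 + 7·0 + 1·1 = 92.
Total outcomes: 7! = 5040.
Probability = 92/5040 = 23/1260.

23/1260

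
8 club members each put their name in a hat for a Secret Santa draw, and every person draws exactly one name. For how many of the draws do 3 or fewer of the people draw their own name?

39549

# with exactly i fixed is C(8,i)·!(8-i); sum over i=0..3:
  i=0: C(8,0)·!8 = 1·14833 = 14833
  i=1: C(8,1)·!7 = 8·1854 = 14832
  i=2: C(8,2)·!6 = 28·265 = 7420
  i=3: C(8,3)·!5 = 56·44 = 2464
Total = 39549.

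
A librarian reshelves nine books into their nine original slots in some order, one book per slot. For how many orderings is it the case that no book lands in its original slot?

133496

The subfactorial !9 = [9!/e] (nearest integer).
9! = 362880, and 362880/e ≈ 133496.09, so !9 = 133496.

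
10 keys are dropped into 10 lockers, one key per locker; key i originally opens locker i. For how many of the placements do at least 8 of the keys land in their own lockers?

46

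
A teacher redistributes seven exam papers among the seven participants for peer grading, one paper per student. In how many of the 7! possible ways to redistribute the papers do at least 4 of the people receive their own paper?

Sum C(7,i)·!(7-i) for i = 4..7:
  i=4: C(7,4)·!3 = 35·2 = 70
  i=5: C(7,5)·!2 = 21·1 = 21
  i=6: C(7,6)·!1 = 7·0 = 0
  i=7: C(7,7)·!0 = 1·1 = 1
Total = 92.

92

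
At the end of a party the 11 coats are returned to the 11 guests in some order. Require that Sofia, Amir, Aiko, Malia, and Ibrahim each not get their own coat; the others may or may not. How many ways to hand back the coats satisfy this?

25022880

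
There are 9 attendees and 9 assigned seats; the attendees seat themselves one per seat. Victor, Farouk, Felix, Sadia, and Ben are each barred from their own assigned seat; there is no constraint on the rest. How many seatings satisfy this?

205056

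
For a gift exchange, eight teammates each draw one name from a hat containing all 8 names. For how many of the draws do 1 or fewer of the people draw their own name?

29665

# with exactly i fixed is C(8,i)·!(8-i); sum over i=0..1:
  i=0: C(8,0)·!8 = 1·14833 = 14833
  i=1: C(8,1)·!7 = 8·1854 = 14832
Total = 29665.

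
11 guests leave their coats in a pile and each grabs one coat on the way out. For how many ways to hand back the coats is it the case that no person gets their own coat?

14684570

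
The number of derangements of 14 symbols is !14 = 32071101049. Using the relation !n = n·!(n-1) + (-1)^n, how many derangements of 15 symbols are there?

481066515734

!15 = 15·32071101049 - 1 = 481066515734.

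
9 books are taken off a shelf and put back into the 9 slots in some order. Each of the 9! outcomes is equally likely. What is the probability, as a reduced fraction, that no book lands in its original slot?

16687/45360

Favorable outcomes: !9 = 133496.
Total outcomes: 9! = 362880.
Probability = 133496/362880 = 16687/45360.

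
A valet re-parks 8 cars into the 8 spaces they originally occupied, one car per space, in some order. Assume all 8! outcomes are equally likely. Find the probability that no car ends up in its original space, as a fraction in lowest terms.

2119/5760

Favorable outcomes: !8 = 14833.
Total outcomes: 8! = 40320.
Probability = 14833/40320 = 2119/5760.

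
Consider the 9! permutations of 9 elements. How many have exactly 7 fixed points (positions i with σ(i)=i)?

Pick the 7 fixed positions: C(9,7) = 36 ways.
The other 2 form a derangement: !2 = 1.
Total: 36 × 1 = 36.

36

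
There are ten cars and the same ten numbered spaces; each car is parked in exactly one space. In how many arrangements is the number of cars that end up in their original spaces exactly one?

1334960

Pick the single fixed position: C(10,1) = 10 ways.
The other 9 form a derangement: !9 = 133496.
Total: 10 × 133496 = 1334960.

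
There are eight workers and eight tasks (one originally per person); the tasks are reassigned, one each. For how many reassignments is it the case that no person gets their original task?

14833

The subfactorial !8 = [8!/e] (nearest integer).
8! = 40320, and 40320/e ≈ 14832.90, so !8 = 14833.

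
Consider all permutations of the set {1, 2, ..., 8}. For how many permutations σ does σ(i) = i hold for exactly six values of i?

Choose which 6 of the 8 are fixed: C(8,6) = 28.
The remaining 2 must be deranged: !2 = 1.
Total: 28 × 1 = 28.

28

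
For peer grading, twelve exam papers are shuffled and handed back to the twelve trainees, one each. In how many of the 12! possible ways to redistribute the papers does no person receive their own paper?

176214841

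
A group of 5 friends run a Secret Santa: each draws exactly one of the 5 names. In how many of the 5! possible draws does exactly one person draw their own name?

Pick the single fixed position: C(5,1) = 5 ways.
The remaining 4 must be deranged: !4 = 9.
Total: 5 × 9 = 45.

45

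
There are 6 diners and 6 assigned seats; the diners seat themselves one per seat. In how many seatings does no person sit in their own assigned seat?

265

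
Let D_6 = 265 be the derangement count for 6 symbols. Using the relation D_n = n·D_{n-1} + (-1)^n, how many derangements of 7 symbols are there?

D_7 = 7·265 - 1 = 1854.

1854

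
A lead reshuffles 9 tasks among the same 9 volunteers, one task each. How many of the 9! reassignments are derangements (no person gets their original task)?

133496

Use !n = (n-1)(!(n-1) + !(n-2)).
!9 = 8·(14833 + 1854) = 8·16687 = 133496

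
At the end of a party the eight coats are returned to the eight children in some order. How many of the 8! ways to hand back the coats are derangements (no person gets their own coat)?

Recurrence: !8 = 7·(!7 + !6).
!8 = 7·(1854 + 265) = 7·2119 = 14833

14833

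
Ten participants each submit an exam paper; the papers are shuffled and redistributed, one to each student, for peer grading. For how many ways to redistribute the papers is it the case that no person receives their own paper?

1334961

The number of derangements of 10 is !10 = Σ_{k=0}^{10} (-1)^k·10!/k!
= 10! - 10!/1! + 10!/2! - 10!/3! + 10!/4! - 10!/5! + 10!/6! - 10!/7! + 10!/8! - 10!/9! + 10!/10!
= 3628800 - 3628800 + 1814400 - 604800 + 151200 - 30240 + 5040 - 720 + 90 - 10 + 1
= 1334961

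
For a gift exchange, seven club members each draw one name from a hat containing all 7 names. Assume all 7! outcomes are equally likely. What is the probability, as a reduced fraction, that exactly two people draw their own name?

11/60

Favorable outcomes: C(7,2)·!5 = 21·44 = 924.
Total outcomes: 7! = 5040.
Probability = 924/5040 = 11/60.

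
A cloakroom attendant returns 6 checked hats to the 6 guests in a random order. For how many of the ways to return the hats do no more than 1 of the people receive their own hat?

529

Sum C(6,i)·!(6-i) for i = 0..1:
  i=0: C(6,0)·!6 = 1·265 = 265
  i=1: C(6,1)·!5 = 6·44 = 264
Total = 529.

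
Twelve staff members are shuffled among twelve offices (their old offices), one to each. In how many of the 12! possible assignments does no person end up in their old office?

176214841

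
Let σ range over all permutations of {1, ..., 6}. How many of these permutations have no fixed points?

265

The subfactorial !6 = [6!/e] (nearest integer).
6! = 720, and 720/e ≈ 264.87, so !6 = 265.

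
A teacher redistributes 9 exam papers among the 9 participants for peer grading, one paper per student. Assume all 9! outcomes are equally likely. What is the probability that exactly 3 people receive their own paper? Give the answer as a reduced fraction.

Favorable outcomes: C(9,3)·!6 = 84·265 = 22260.
Total outcomes: 9! = 362880.
Probability = 22260/362880 = 53/864.

53/864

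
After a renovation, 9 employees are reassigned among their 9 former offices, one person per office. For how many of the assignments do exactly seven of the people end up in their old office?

36

Pick the 7 fixed positions: C(9,7) = 36 ways.
The remaining 2 must be deranged: !2 = 1.
Total: 36 × 1 = 36.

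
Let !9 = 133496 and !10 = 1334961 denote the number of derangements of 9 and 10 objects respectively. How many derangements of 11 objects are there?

!11 = (11-1)·(!10 + !9) = 10·(1334961 + 133496) = 10·1468457 = 14684570.

14684570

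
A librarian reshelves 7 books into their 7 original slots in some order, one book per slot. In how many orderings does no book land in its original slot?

1854

!7 is the nearest integer to 7!/e.
7! = 5040, and 5040/e ≈ 1854.11, so !7 = 1854.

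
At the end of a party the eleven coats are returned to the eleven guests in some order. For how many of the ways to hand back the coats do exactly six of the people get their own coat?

Pick the 6 fixed positions: C(11,6) = 462 ways.
The remaining 5 must be deranged: !5 = 44.
Total: 462 × 44 = 20328.

20328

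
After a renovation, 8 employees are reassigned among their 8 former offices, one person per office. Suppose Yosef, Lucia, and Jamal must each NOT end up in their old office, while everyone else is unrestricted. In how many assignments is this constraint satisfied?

27240

Let A_j be the event that the j-th constrained one is fixed. By inclusion-exclusion over the 3 events:
Σ_{j=0}^{3} (-1)^j C(3,j)(8-j)!
= C(3,0)·8! - C(3,1)·7! + C(3,2)·6! - C(3,3)·5!
= 40320 - 15120 + 2160 - 120
= 27240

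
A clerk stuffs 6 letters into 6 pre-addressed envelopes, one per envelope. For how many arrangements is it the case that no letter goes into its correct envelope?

265

!6 is the nearest integer to 6!/e.
6! = 720, and 720/e ≈ 264.87, so !6 = 265.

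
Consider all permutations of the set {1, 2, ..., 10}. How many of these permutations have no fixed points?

The subfactorial !10 = [10!/e] (nearest integer).
10! = 3628800, and 3628800/e ≈ 1334960.92, so !10 = 1334961.

1334961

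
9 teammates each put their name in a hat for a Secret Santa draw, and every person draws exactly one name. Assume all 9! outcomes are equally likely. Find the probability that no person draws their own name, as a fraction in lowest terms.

Favorable outcomes: !9 = 133496.
Total outcomes: 9! = 362880.
Probability = 133496/362880 = 16687/45360.

16687/45360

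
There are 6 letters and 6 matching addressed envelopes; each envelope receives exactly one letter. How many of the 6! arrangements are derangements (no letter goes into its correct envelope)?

By inclusion-exclusion, !6 = Σ (-1)^k · 6!/k! for k=0..6
= 6! - 6!/1! + 6!/2! - 6!/3! + 6!/4! - 6!/5! + 6!/6!
= 720 - 720 + 360 - 120 + 30 - 6 + 1
= 265

265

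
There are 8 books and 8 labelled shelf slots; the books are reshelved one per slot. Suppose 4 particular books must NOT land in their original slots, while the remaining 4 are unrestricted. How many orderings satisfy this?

24024

Let A_j be the event that the j-th constrained one is fixed. By inclusion-exclusion over the 4 events:
Σ_{j=0}^{4} (-1)^j C(4,j)(8-j)!
= C(4,0)·8! - C(4,1)·7! + C(4,2)·6! - C(4,3)·5! + C(4,4)·4!
= 40320 - 20160 + 4320 - 480 + 24
= 24024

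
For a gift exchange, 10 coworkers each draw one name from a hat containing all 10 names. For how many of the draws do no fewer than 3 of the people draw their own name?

Sum C(10,i)·!(10-i) for i = 3..10:
  i=3: C(10,3)·!7 = 120·1854 = 222480
  i=4: C(10,4)·!6 = 210·265 = 55650
  i=5: C(10,5)·!5 = 252·44 = 11088
  i=6: C(10,6)·!4 = 210·9 = 1890
  i=7: C(10,7)·!3 = 120·2 = 240
  i=8: C(10,8)·!2 = 45·1 = 45
  i=9: C(10,9)·!1 = 10·0 = 0
  i=10: C(10,10)·!0 = 1·1 = 1
Total = 291394.

291394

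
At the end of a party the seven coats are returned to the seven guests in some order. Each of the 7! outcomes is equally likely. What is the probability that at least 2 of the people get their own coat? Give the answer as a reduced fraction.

1331/5040

Favorable outcomes: Σ_{i≥2} C(7,i)·!(7-i) = 21·44 + 35·9 + 35·2 + 21·1 + 7·0 + 1·1 = 1331.
Total outcomes: 7! = 5040.
Probability = 1331/5040 = 1331/5040.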